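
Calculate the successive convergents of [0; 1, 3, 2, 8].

Using the convergent recurrence p_i = a_i*p_{i-1} + p_{i-2}, q_i = a_i*q_{i-1} + q_{i-2} with p_{-2}=0, p_{-1}=1, q_{-2}=1, q_{-1}=0:
  i=0: a_0=0, p_0 = 0*1 + 0 = 0, q_0 = 0*0 + 1 = 1.
  i=1: a_1=1, p_1 = 1*0 + 1 = 1, q_1 = 1*1 + 0 = 1.
  i=2: a_2=3, p_2 = 3*1 + 0 = 3, q_2 = 3*1 + 1 = 4.
  i=3: a_3=2, p_3 = 2*3 + 1 = 7, q_3 = 2*4 + 1 = 9.
  i=4: a_4=8, p_4 = 8*7 + 3 = 59, q_4 = 8*9 + 4 = 76.

0/1, 1/1, 3/4, 7/9, 59/76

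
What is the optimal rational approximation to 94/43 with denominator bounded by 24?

35/16

Expand x = 94/43 as a continued fraction with the Euclidean algorithm:
  94 = 2*43 + 8, so a_0 = 2.
  43 = 5*8 + 3, so a_1 = 5.
  8 = 2*3 + 2, so a_2 = 2.
  3 = 1*2 + 1, so a_3 = 1.
  2 = 2*1 + 0, so a_4 = 2.
so x = [2; 5, 2, 1, 2].
Convergents (p_i = a_i*p_{i-1} + p_{i-2}, q_i = a_i*q_{i-1} + q_{i-2} with p_{-2}=0, p_{-1}=1, q_{-2}=1, q_{-1}=0), until the denominator exceeds 24:
  i=0: a_0=2, p_0 = 2*1 + 0 = 2, q_0 = 2*0 + 1 = 1.
  i=1: a_1=5, p_1 = 5*2 + 1 = 11, q_1 = 5*1 + 0 = 5.
  i=2: a_2=2, p_2 = 2*11 + 2 = 24, q_2 = 2*5 + 1 = 11.
  i=3: a_3=1, p_3 = 1*24 + 11 = 35, q_3 = 1*11 + 5 = 16.
  i=4: a_4=2, p_4 = 2*35 + 24 = 94, q_4 = 2*16 + 11 = 43.
q_4 = 43 > 24, so the last convergent with denominator <= 24 is p_3/q_3 = 35/16.
The closest fraction with denominator <= 24 is either p_3/q_3 or the intermediate fraction (k*p_3 + p_2)/(k*q_3 + q_2) with the largest k >= 1 whose denominator stays <= 24; these approach x as k grows, and every other convergent or intermediate fraction in range is farther away.
Largest k: floor((24 - q_2)/q_3) = floor((24 - 11)/16) = 0.
Since k = 0, no intermediate fraction beyond p_3/q_3 has denominator <= 24, so the convergent 35/16 is the closest (its error is |94*16 - 35*43|/(43*16) = 1/688).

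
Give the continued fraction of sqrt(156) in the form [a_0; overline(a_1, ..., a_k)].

[12; overline(2, 24)]

Write x_i = (sqrt(156) + m_i)/d_i with (m_0, d_0) = (0, 1). a_0 = floor(sqrt(156)) = 12, since 12^2 = 144 <= 156 < 169 = 13^2.
Iterate m_{i+1} = d_i*a_i - m_i, d_{i+1} = (156 - m_{i+1}^2)/d_i, a_{i+1} = floor((a_0 + m_{i+1})/d_{i+1}):
  m_1 = 1*12 - 0 = 12, d_1 = (156 - 12^2)/1 = 12/1 = 12, a_1 = floor((12 + 12)/12) = 2.
  m_2 = 12*2 - 12 = 12, d_2 = (156 - 12^2)/12 = 12/12 = 1, a_2 = floor((12 + 12)/1) = 24.
  m_3 = 1*24 - 12 = 12, d_3 = (156 - 12^2)/1 = 12/1 = 12: (m_3, d_3) = (m_1, d_1) = (12, 12), so from here the quotients repeat a_1, a_2; the period length is 2.
Hence the expansion of sqrt(156) is a_0 = 12 followed by the repeating block 2, 24 (period 2).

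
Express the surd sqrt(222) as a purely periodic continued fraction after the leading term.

Write x_i = (sqrt(222) + m_i)/d_i with (m_0, d_0) = (0, 1). a_0 = floor(sqrt(222)) = 14, since 14^2 = 196 <= 222 < 225 = 15^2.
Iterate m_{i+1} = d_i*a_i - m_i, d_{i+1} = (222 - m_{i+1}^2)/d_i, a_{i+1} = floor((a_0 + m_{i+1})/d_{i+1}):
  m_1 = 1*14 - 0 = 14, d_1 = (222 - 14^2)/1 = 26/1 = 26, a_1 = floor((14 + 14)/26) = 1.
  m_2 = 26*1 - 14 = 12, d_2 = (222 - 12^2)/26 = 78/26 = 3, a_2 = floor((14 + 12)/3) = 8.
  m_3 = 3*8 - 12 = 12, d_3 = (222 - 12^2)/3 = 78/3 = 26, a_3 = floor((14 + 12)/26) = 1.
  m_4 = 26*1 - 12 = 14, d_4 = (222 - 14^2)/26 = 26/26 = 1, a_4 = floor((14 + 14)/1) = 28.
  m_5 = 1*28 - 14 = 14, d_5 = (222 - 14^2)/1 = 26/1 = 26: (m_5, d_5) = (m_1, d_1) = (14, 26), so from here the quotients repeat a_1, ..., a_4; the period length is 4.
Hence the expansion of sqrt(222) is a_0 = 14 followed by the repeating block 1, 8, 1, 28 (period 4).

[14; (1, 8, 1, 28)]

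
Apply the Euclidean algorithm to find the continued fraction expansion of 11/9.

Run the Euclidean algorithm on 11 and 9; the successive quotients are the partial quotients a_0, a_1, ... (each step inverts the fractional part left over by the previous one):
  11 = 1*9 + 2, so a_0 = 1.
  9 = 4*2 + 1, so a_1 = 4.
  2 = 2*1 + 0, so a_2 = 2.
The remainder reaches 0 after 3 divisions, so the expansion has 3 partial quotients, read off in order.

[1; 4, 2]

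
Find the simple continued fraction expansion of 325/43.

Run the Euclidean algorithm on 325 and 43; the successive quotients are the partial quotients a_0, a_1, ... (each step inverts the fractional part left over by the previous one):
  325 = 7*43 + 24, so a_0 = 7.
  43 = 1*24 + 19, so a_1 = 1.
  24 = 1*19 + 5, so a_2 = 1.
  19 = 3*5 + 4, so a_3 = 3.
  5 = 1*4 + 1, so a_4 = 1.
  4 = 4*1 + 0, so a_5 = 4.
The remainder reaches 0 after 6 divisions, so the expansion has 6 partial quotients, read off in order.

[7; 1, 1, 3, 1, 4]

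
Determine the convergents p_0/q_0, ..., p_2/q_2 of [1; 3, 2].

Using the convergent recurrence p_i = a_i*p_{i-1} + p_{i-2}, q_i = a_i*q_{i-1} + q_{i-2} with p_{-2}=0, p_{-1}=1, q_{-2}=1, q_{-1}=0:
  i=0: a_0=1, p_0 = 1*1 + 0 = 1, q_0 = 1*0 + 1 = 1.
  i=1: a_1=3, p_1 = 3*1 + 1 = 4, q_1 = 3*1 + 0 = 3.
  i=2: a_2=2, p_2 = 2*4 + 1 = 9, q_2 = 2*3 + 1 = 7.

1/1, 4/3, 9/7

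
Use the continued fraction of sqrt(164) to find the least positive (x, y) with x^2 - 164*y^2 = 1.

(x, y) = (2049, 160)

First expand sqrt(164) as a continued fraction. With x_i = (sqrt(164) + m_i)/d_i and (m_0, d_0) = (0, 1): a_0 = floor(sqrt(164)) = 12, since 12^2 = 144 <= 164 < 169 = 13^2.
Iterate m_{i+1} = d_i*a_i - m_i, d_{i+1} = (164 - m_{i+1}^2)/d_i, a_{i+1} = floor((a_0 + m_{i+1})/d_{i+1}):
  m_1 = 1*12 - 0 = 12, d_1 = (164 - 12^2)/1 = 20/1 = 20, a_1 = floor((12 + 12)/20) = 1.
  m_2 = 20*1 - 12 = 8, d_2 = (164 - 8^2)/20 = 100/20 = 5, a_2 = floor((12 + 8)/5) = 4.
  m_3 = 5*4 - 8 = 12, d_3 = (164 - 12^2)/5 = 20/5 = 4, a_3 = floor((12 + 12)/4) = 6.
  m_4 = 4*6 - 12 = 12, d_4 = (164 - 12^2)/4 = 20/4 = 5, a_4 = floor((12 + 12)/5) = 4.
  m_5 = 5*4 - 12 = 8, d_5 = (164 - 8^2)/5 = 100/5 = 20, a_5 = floor((12 + 8)/20) = 1.
  m_6 = 20*1 - 8 = 12, d_6 = (164 - 12^2)/20 = 20/20 = 1, a_6 = floor((12 + 12)/1) = 24.
  m_7 = 1*24 - 12 = 12, d_7 = (164 - 12^2)/1 = 20/1 = 20: (m_7, d_7) = (m_1, d_1) = (12, 20), so from here the quotients repeat a_1, ..., a_6; the period length is 6.
So sqrt(164) = [12; (1, 4, 6, 4, 1, 24)] with period length k = 6.
k is even, so the fundamental solution of x^2 - 164y^2 = 1 is (p_{k-1}, q_{k-1}) = (p_5, q_5); compute convergents through index 5.
Convergents (p_i = a_i*p_{i-1} + p_{i-2}, q_i = a_i*q_{i-1} + q_{i-2} with p_{-2}=0, p_{-1}=1, q_{-2}=1, q_{-1}=0):
  i=0: a_0=12, p_0 = 12*1 + 0 = 12, q_0 = 12*0 + 1 = 1.
  i=1: a_1=1, p_1 = 1*12 + 1 = 13, q_1 = 1*1 + 0 = 1.
  i=2: a_2=4, p_2 = 4*13 + 12 = 64, q_2 = 4*1 + 1 = 5.
  i=3: a_3=6, p_3 = 6*64 + 13 = 397, q_3 = 6*5 + 1 = 31.
  i=4: a_4=4, p_4 = 4*397 + 64 = 1652, q_4 = 4*31 + 5 = 129.
  i=5: a_5=1, p_5 = 1*1652 + 397 = 2049, q_5 = 1*129 + 31 = 160.
Check: 2049^2 - 164*160^2 = 4198401 - 4198400 = 1, so (x, y) = (2049, 160) solves the equation, and by the theorem it is the least positive solution.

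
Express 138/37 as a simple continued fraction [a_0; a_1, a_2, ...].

[3; 1, 2, 1, 2, 3]

Run the Euclidean algorithm on 138 and 37; the successive quotients are the partial quotients a_0, a_1, ... (each step inverts the fractional part left over by the previous one):
  138 = 3*37 + 27, so a_0 = 3.
  37 = 1*27 + 10, so a_1 = 1.
  27 = 2*10 + 7, so a_2 = 2.
  10 = 1*7 + 3, so a_3 = 1.
  7 = 2*3 + 1, so a_4 = 2.
  3 = 3*1 + 0, so a_5 = 3.
The remainder reaches 0 after 6 divisions, so the expansion has 6 partial quotients, read off in order.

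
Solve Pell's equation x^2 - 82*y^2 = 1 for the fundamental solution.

First expand sqrt(82) as a continued fraction. With x_i = (sqrt(82) + m_i)/d_i and (m_0, d_0) = (0, 1): a_0 = floor(sqrt(82)) = 9, since 9^2 = 81 <= 82 < 100 = 10^2.
Iterate m_{i+1} = d_i*a_i - m_i, d_{i+1} = (82 - m_{i+1}^2)/d_i, a_{i+1} = floor((a_0 + m_{i+1})/d_{i+1}):
  m_1 = 1*9 - 0 = 9, d_1 = (82 - 9^2)/1 = 1/1 = 1, a_1 = floor((9 + 9)/1) = 18.
  m_2 = 1*18 - 9 = 9, d_2 = (82 - 9^2)/1 = 1/1 = 1: (m_2, d_2) = (m_1, d_1) = (9, 1), so from here the quotient a_1 repeats; the period length is 1.
So sqrt(82) = [9; (18)] with period length k = 1.
k is odd, so (p_{k-1}, q_{k-1}) only solves x^2 - 82y^2 = -1 and the fundamental solution of x^2 - 82y^2 = 1 is (p_{2k-1}, q_{2k-1}) = (p_1, q_1); compute convergents through index 1, running through the period twice.
Convergents (p_i = a_i*p_{i-1} + p_{i-2}, q_i = a_i*q_{i-1} + q_{i-2} with p_{-2}=0, p_{-1}=1, q_{-2}=1, q_{-1}=0):
  i=0: a_0=9, p_0 = 9*1 + 0 = 9, q_0 = 9*0 + 1 = 1.
  i=1: a_1=18, p_1 = 18*9 + 1 = 163, q_1 = 18*1 + 0 = 18.
Indeed p_0^2 - 82*q_0^2 = 81 - 82 = -1, not +1.
Check: 163^2 - 82*18^2 = 26569 - 26568 = 1, so (x, y) = (163, 18) solves the equation, and by the theorem it is the least positive solution.

(x, y) = (163, 18)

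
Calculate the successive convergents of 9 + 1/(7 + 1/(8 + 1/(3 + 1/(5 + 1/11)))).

Using the convergent recurrence p_i = a_i*p_{i-1} + p_{i-2}, q_i = a_i*q_{i-1} + q_{i-2} with p_{-2}=0, p_{-1}=1, q_{-2}=1, q_{-1}=0:
  i=0: a_0=9, p_0 = 9*1 + 0 = 9, q_0 = 9*0 + 1 = 1.
  i=1: a_1=7, p_1 = 7*9 + 1 = 64, q_1 = 7*1 + 0 = 7.
  i=2: a_2=8, p_2 = 8*64 + 9 = 521, q_2 = 8*7 + 1 = 57.
  i=3: a_3=3, p_3 = 3*521 + 64 = 1627, q_3 = 3*57 + 7 = 178.
  i=4: a_4=5, p_4 = 5*1627 + 521 = 8656, q_4 = 5*178 + 57 = 947.
  i=5: a_5=11, p_5 = 11*8656 + 1627 = 96843, q_5 = 11*947 + 178 = 10595.

9/1, 64/7, 521/57, 1627/178, 8656/947, 96843/10595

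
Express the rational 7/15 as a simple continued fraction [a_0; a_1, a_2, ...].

Run the Euclidean algorithm on 7 and 15; the successive quotients are the partial quotients a_0, a_1, ... (each step inverts the fractional part left over by the previous one):
  7 = 0*15 + 7, so a_0 = 0.
  15 = 2*7 + 1, so a_1 = 2.
  7 = 7*1 + 0, so a_2 = 7.
The remainder reaches 0 after 3 divisions, so the expansion has 3 partial quotients, read off in order.

[0; 2, 7]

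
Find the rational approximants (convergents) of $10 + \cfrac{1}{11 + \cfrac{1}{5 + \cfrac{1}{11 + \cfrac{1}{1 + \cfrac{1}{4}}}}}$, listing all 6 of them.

Using the convergent recurrence p_i = a_i*p_{i-1} + p_{i-2}, q_i = a_i*q_{i-1} + q_{i-2} with p_{-2}=0, p_{-1}=1, q_{-2}=1, q_{-1}=0:
  i=0: a_0=10, p_0 = 10*1 + 0 = 10, q_0 = 10*0 + 1 = 1.
  i=1: a_1=11, p_1 = 11*10 + 1 = 111, q_1 = 11*1 + 0 = 11.
  i=2: a_2=5, p_2 = 5*111 + 10 = 565, q_2 = 5*11 + 1 = 56.
  i=3: a_3=11, p_3 = 11*565 + 111 = 6326, q_3 = 11*56 + 11 = 627.
  i=4: a_4=1, p_4 = 1*6326 + 565 = 6891, q_4 = 1*627 + 56 = 683.
  i=5: a_5=4, p_5 = 4*6891 + 6326 = 33890, q_5 = 4*683 + 627 = 3359.

10/1, 111/11, 565/56, 6326/627, 6891/683, 33890/3359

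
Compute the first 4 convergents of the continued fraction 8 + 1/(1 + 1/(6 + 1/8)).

Using the convergent recurrence p_i = a_i*p_{i-1} + p_{i-2}, q_i = a_i*q_{i-1} + q_{i-2} with p_{-2}=0, p_{-1}=1, q_{-2}=1, q_{-1}=0:
  i=0: a_0=8, p_0 = 8*1 + 0 = 8, q_0 = 8*0 + 1 = 1.
  i=1: a_1=1, p_1 = 1*8 + 1 = 9, q_1 = 1*1 + 0 = 1.
  i=2: a_2=6, p_2 = 6*9 + 8 = 62, q_2 = 6*1 + 1 = 7.
  i=3: a_3=8, p_3 = 8*62 + 9 = 505, q_3 = 8*7 + 1 = 57.

8/1, 9/1, 62/7, 505/57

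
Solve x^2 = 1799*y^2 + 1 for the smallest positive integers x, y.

(x, y) = (3024120, 71299)

First expand sqrt(1799) as a continued fraction. With x_i = (sqrt(1799) + m_i)/d_i and (m_0, d_0) = (0, 1): a_0 = floor(sqrt(1799)) = 42, since 42^2 = 1764 <= 1799 < 1849 = 43^2.
Iterate m_{i+1} = d_i*a_i - m_i, d_{i+1} = (1799 - m_{i+1}^2)/d_i, a_{i+1} = floor((a_0 + m_{i+1})/d_{i+1}):
  m_1 = 1*42 - 0 = 42, d_1 = (1799 - 42^2)/1 = 35/1 = 35, a_1 = floor((42 + 42)/35) = 2.
  m_2 = 35*2 - 42 = 28, d_2 = (1799 - 28^2)/35 = 1015/35 = 29, a_2 = floor((42 + 28)/29) = 2.
  m_3 = 29*2 - 28 = 30, d_3 = (1799 - 30^2)/29 = 899/29 = 31, a_3 = floor((42 + 30)/31) = 2.
  m_4 = 31*2 - 30 = 32, d_4 = (1799 - 32^2)/31 = 775/31 = 25, a_4 = floor((42 + 32)/25) = 2.
  m_5 = 25*2 - 32 = 18, d_5 = (1799 - 18^2)/25 = 1475/25 = 59, a_5 = floor((42 + 18)/59) = 1.
  m_6 = 59*1 - 18 = 41, d_6 = (1799 - 41^2)/59 = 118/59 = 2, a_6 = floor((42 + 41)/2) = 41.
  m_7 = 2*41 - 41 = 41, d_7 = (1799 - 41^2)/2 = 118/2 = 59, a_7 = floor((42 + 41)/59) = 1.
  m_8 = 59*1 - 41 = 18, d_8 = (1799 - 18^2)/59 = 1475/59 = 25, a_8 = floor((42 + 18)/25) = 2.
  m_9 = 25*2 - 18 = 32, d_9 = (1799 - 32^2)/25 = 775/25 = 31, a_9 = floor((42 + 32)/31) = 2.
  m_10 = 31*2 - 32 = 30, d_10 = (1799 - 30^2)/31 = 899/31 = 29, a_10 = floor((42 + 30)/29) = 2.
  m_11 = 29*2 - 30 = 28, d_11 = (1799 - 28^2)/29 = 1015/29 = 35, a_11 = floor((42 + 28)/35) = 2.
  m_12 = 35*2 - 28 = 42, d_12 = (1799 - 42^2)/35 = 35/35 = 1, a_12 = floor((42 + 42)/1) = 84.
  m_13 = 1*84 - 42 = 42, d_13 = (1799 - 42^2)/1 = 35/1 = 35: (m_13, d_13) = (m_1, d_1) = (42, 35), so from here the quotients repeat a_1, ..., a_12; the period length is 12.
So sqrt(1799) = [42; (2, 2, 2, 2, 1, 41, 1, 2, 2, 2, 2, 84)] with period length k = 12.
k is even, so the fundamental solution of x^2 - 1799y^2 = 1 is (p_{k-1}, q_{k-1}) = (p_11, q_11); compute convergents through index 11.
Convergents (p_i = a_i*p_{i-1} + p_{i-2}, q_i = a_i*q_{i-1} + q_{i-2} with p_{-2}=0, p_{-1}=1, q_{-2}=1, q_{-1}=0):
  i=0: a_0=42, p_0 = 42*1 + 0 = 42, q_0 = 42*0 + 1 = 1.
  i=1: a_1=2, p_1 = 2*42 + 1 = 85, q_1 = 2*1 + 0 = 2.
  i=2: a_2=2, p_2 = 2*85 + 42 = 212, q_2 = 2*2 + 1 = 5.
  i=3: a_3=2, p_3 = 2*212 + 85 = 509, q_3 = 2*5 + 2 = 12.
  i=4: a_4=2, p_4 = 2*509 + 212 = 1230, q_4 = 2*12 + 5 = 29.
  i=5: a_5=1, p_5 = 1*1230 + 509 = 1739, q_5 = 1*29 + 12 = 41.
  i=6: a_6=41, p_6 = 41*1739 + 1230 = 72529, q_6 = 41*41 + 29 = 1710.
  i=7: a_7=1, p_7 = 1*72529 + 1739 = 74268, q_7 = 1*1710 + 41 = 1751.
  i=8: a_8=2, p_8 = 2*74268 + 72529 = 221065, q_8 = 2*1751 + 1710 = 5212.
  i=9: a_9=2, p_9 = 2*221065 + 74268 = 516398, q_9 = 2*5212 + 1751 = 12175.
  i=10: a_10=2, p_10 = 2*516398 + 221065 = 1253861, q_10 = 2*12175 + 5212 = 29562.
  i=11: a_11=2, p_11 = 2*1253861 + 516398 = 3024120, q_11 = 2*29562 + 12175 = 71299.
Check: 3024120^2 - 1799*71299^2 = 9145301774400 - 9145301774399 = 1, so (x, y) = (3024120, 71299) solves the equation, and by the theorem it is the least positive solution.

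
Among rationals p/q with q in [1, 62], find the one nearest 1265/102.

Expand x = 1265/102 as a continued fraction with the Euclidean algorithm:
  1265 = 12*102 + 41, so a_0 = 12.
  102 = 2*41 + 20, so a_1 = 2.
  41 = 2*20 + 1, so a_2 = 2.
  20 = 20*1 + 0, so a_3 = 20.
so x = [12; 2, 2, 20].
Convergents (p_i = a_i*p_{i-1} + p_{i-2}, q_i = a_i*q_{i-1} + q_{i-2} with p_{-2}=0, p_{-1}=1, q_{-2}=1, q_{-1}=0), until the denominator exceeds 62:
  i=0: a_0=12, p_0 = 12*1 + 0 = 12, q_0 = 12*0 + 1 = 1.
  i=1: a_1=2, p_1 = 2*12 + 1 = 25, q_1 = 2*1 + 0 = 2.
  i=2: a_2=2, p_2 = 2*25 + 12 = 62, q_2 = 2*2 + 1 = 5.
  i=3: a_3=20, p_3 = 20*62 + 25 = 1265, q_3 = 20*5 + 2 = 102.
q_3 = 102 > 62, so the last convergent with denominator <= 62 is p_2/q_2 = 62/5.
The closest fraction with denominator <= 62 is either p_2/q_2 or the intermediate fraction (k*p_2 + p_1)/(k*q_2 + q_1) with the largest k >= 1 whose denominator stays <= 62; these approach x as k grows, and every other convergent or intermediate fraction in range is farther away.
Largest k: floor((62 - q_1)/q_2) = floor((62 - 2)/5) = 12.
That gives (12*62 + 25)/(12*5 + 2) = 769/62.
Compare the errors: |x - 62/5| = |1265*5 - 62*102|/(102*5) = 1/510, and |x - 769/62| = |1265*62 - 769*102|/(102*62) = 8/6324.
Cross-multiplying, 8*510 = 4080 < 6324 = 1*6324, so 8/6324 is smaller: the intermediate fraction 769/62 is closer to x than 62/5.

769/62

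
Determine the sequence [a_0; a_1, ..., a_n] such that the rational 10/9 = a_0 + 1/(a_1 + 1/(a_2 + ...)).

Run the Euclidean algorithm on 10 and 9; the successive quotients are the partial quotients a_0, a_1, ... (each step inverts the fractional part left over by the previous one):
  10 = 1*9 + 1, so a_0 = 1.
  9 = 9*1 + 0, so a_1 = 9.
The remainder reaches 0 after 2 divisions, so the expansion has 2 partial quotients, read off in order.

[1; 9]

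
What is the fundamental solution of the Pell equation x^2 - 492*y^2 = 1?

First expand sqrt(492) as a continued fraction. With x_i = (sqrt(492) + m_i)/d_i and (m_0, d_0) = (0, 1): a_0 = floor(sqrt(492)) = 22, since 22^2 = 484 <= 492 < 529 = 23^2.
Iterate m_{i+1} = d_i*a_i - m_i, d_{i+1} = (492 - m_{i+1}^2)/d_i, a_{i+1} = floor((a_0 + m_{i+1})/d_{i+1}):
  m_1 = 1*22 - 0 = 22, d_1 = (492 - 22^2)/1 = 8/1 = 8, a_1 = floor((22 + 22)/8) = 5.
  m_2 = 8*5 - 22 = 18, d_2 = (492 - 18^2)/8 = 168/8 = 21, a_2 = floor((22 + 18)/21) = 1.
  m_3 = 21*1 - 18 = 3, d_3 = (492 - 3^2)/21 = 483/21 = 23, a_3 = floor((22 + 3)/23) = 1.
  m_4 = 23*1 - 3 = 20, d_4 = (492 - 20^2)/23 = 92/23 = 4, a_4 = floor((22 + 20)/4) = 10.
  m_5 = 4*10 - 20 = 20, d_5 = (492 - 20^2)/4 = 92/4 = 23, a_5 = floor((22 + 20)/23) = 1.
  m_6 = 23*1 - 20 = 3, d_6 = (492 - 3^2)/23 = 483/23 = 21, a_6 = floor((22 + 3)/21) = 1.
  m_7 = 21*1 - 3 = 18, d_7 = (492 - 18^2)/21 = 168/21 = 8, a_7 = floor((22 + 18)/8) = 5.
  m_8 = 8*5 - 18 = 22, d_8 = (492 - 22^2)/8 = 8/8 = 1, a_8 = floor((22 + 22)/1) = 44.
  m_9 = 1*44 - 22 = 22, d_9 = (492 - 22^2)/1 = 8/1 = 8: (m_9, d_9) = (m_1, d_1) = (22, 8), so from here the quotients repeat a_1, ..., a_8; the period length is 8.
So sqrt(492) = [22; (5, 1, 1, 10, 1, 1, 5, 44)] with period length k = 8.
k is even, so the fundamental solution of x^2 - 492y^2 = 1 is (p_{k-1}, q_{k-1}) = (p_7, q_7); compute convergents through index 7.
Convergents (p_i = a_i*p_{i-1} + p_{i-2}, q_i = a_i*q_{i-1} + q_{i-2} with p_{-2}=0, p_{-1}=1, q_{-2}=1, q_{-1}=0):
  i=0: a_0=22, p_0 = 22*1 + 0 = 22, q_0 = 22*0 + 1 = 1.
  i=1: a_1=5, p_1 = 5*22 + 1 = 111, q_1 = 5*1 + 0 = 5.
  i=2: a_2=1, p_2 = 1*111 + 22 = 133, q_2 = 1*5 + 1 = 6.
  i=3: a_3=1, p_3 = 1*133 + 111 = 244, q_3 = 1*6 + 5 = 11.
  i=4: a_4=10, p_4 = 10*244 + 133 = 2573, q_4 = 10*11 + 6 = 116.
  i=5: a_5=1, p_5 = 1*2573 + 244 = 2817, q_5 = 1*116 + 11 = 127.
  i=6: a_6=1, p_6 = 1*2817 + 2573 = 5390, q_6 = 1*127 + 116 = 243.
  i=7: a_7=5, p_7 = 5*5390 + 2817 = 29767, q_7 = 5*243 + 127 = 1342.
Check: 29767^2 - 492*1342^2 = 886074289 - 886074288 = 1, so (x, y) = (29767, 1342) solves the equation, and by the theorem it is the least positive solution.

(x, y) = (29767, 1342)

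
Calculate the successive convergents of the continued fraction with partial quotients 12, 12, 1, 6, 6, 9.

12/1, 145/12, 157/13, 1087/90, 6679/553, 61198/5067

Using the convergent recurrence p_i = a_i*p_{i-1} + p_{i-2}, q_i = a_i*q_{i-1} + q_{i-2} with p_{-2}=0, p_{-1}=1, q_{-2}=1, q_{-1}=0:
  i=0: a_0=12, p_0 = 12*1 + 0 = 12, q_0 = 12*0 + 1 = 1.
  i=1: a_1=12, p_1 = 12*12 + 1 = 145, q_1 = 12*1 + 0 = 12.
  i=2: a_2=1, p_2 = 1*145 + 12 = 157, q_2 = 1*12 + 1 = 13.
  i=3: a_3=6, p_3 = 6*157 + 145 = 1087, q_3 = 6*13 + 12 = 90.
  i=4: a_4=6, p_4 = 6*1087 + 157 = 6679, q_4 = 6*90 + 13 = 553.
  i=5: a_5=9, p_5 = 9*6679 + 1087 = 61198, q_5 = 9*553 + 90 = 5067.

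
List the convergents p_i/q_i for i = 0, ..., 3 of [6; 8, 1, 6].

Using the convergent recurrence p_i = a_i*p_{i-1} + p_{i-2}, q_i = a_i*q_{i-1} + q_{i-2} with p_{-2}=0, p_{-1}=1, q_{-2}=1, q_{-1}=0:
  i=0: a_0=6, p_0 = 6*1 + 0 = 6, q_0 = 6*0 + 1 = 1.
  i=1: a_1=8, p_1 = 8*6 + 1 = 49, q_1 = 8*1 + 0 = 8.
  i=2: a_2=1, p_2 = 1*49 + 6 = 55, q_2 = 1*8 + 1 = 9.
  i=3: a_3=6, p_3 = 6*55 + 49 = 379, q_3 = 6*9 + 8 = 62.

6/1, 49/8, 55/9, 379/62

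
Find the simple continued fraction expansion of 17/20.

[0; 1, 5, 1, 2]

Run the Euclidean algorithm on 17 and 20; the successive quotients are the partial quotients a_0, a_1, ... (each step inverts the fractional part left over by the previous one):
  17 = 0*20 + 17, so a_0 = 0.
  20 = 1*17 + 3, so a_1 = 1.
  17 = 5*3 + 2, so a_2 = 5.
  3 = 1*2 + 1, so a_3 = 1.
  2 = 2*1 + 0, so a_4 = 2.
The remainder reaches 0 after 5 divisions, so the expansion has 5 partial quotients, read off in order.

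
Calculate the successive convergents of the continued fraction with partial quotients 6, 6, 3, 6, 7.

6/1, 37/6, 117/19, 739/120, 5290/859

Using the convergent recurrence p_i = a_i*p_{i-1} + p_{i-2}, q_i = a_i*q_{i-1} + q_{i-2} with p_{-2}=0, p_{-1}=1, q_{-2}=1, q_{-1}=0:
  i=0: a_0=6, p_0 = 6*1 + 0 = 6, q_0 = 6*0 + 1 = 1.
  i=1: a_1=6, p_1 = 6*6 + 1 = 37, q_1 = 6*1 + 0 = 6.
  i=2: a_2=3, p_2 = 3*37 + 6 = 117, q_2 = 3*6 + 1 = 19.
  i=3: a_3=6, p_3 = 6*117 + 37 = 739, q_3 = 6*19 + 6 = 120.
  i=4: a_4=7, p_4 = 7*739 + 117 = 5290, q_4 = 7*120 + 19 = 859.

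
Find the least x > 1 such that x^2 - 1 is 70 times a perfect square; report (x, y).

First expand sqrt(70) as a continued fraction. With x_i = (sqrt(70) + m_i)/d_i and (m_0, d_0) = (0, 1): a_0 = floor(sqrt(70)) = 8, since 8^2 = 64 <= 70 < 81 = 9^2.
Iterate m_{i+1} = d_i*a_i - m_i, d_{i+1} = (70 - m_{i+1}^2)/d_i, a_{i+1} = floor((a_0 + m_{i+1})/d_{i+1}):
  m_1 = 1*8 - 0 = 8, d_1 = (70 - 8^2)/1 = 6/1 = 6, a_1 = floor((8 + 8)/6) = 2.
  m_2 = 6*2 - 8 = 4, d_2 = (70 - 4^2)/6 = 54/6 = 9, a_2 = floor((8 + 4)/9) = 1.
  m_3 = 9*1 - 4 = 5, d_3 = (70 - 5^2)/9 = 45/9 = 5, a_3 = floor((8 + 5)/5) = 2.
  m_4 = 5*2 - 5 = 5, d_4 = (70 - 5^2)/5 = 45/5 = 9, a_4 = floor((8 + 5)/9) = 1.
  m_5 = 9*1 - 5 = 4, d_5 = (70 - 4^2)/9 = 54/9 = 6, a_5 = floor((8 + 4)/6) = 2.
  m_6 = 6*2 - 4 = 8, d_6 = (70 - 8^2)/6 = 6/6 = 1, a_6 = floor((8 + 8)/1) = 16.
  m_7 = 1*16 - 8 = 8, d_7 = (70 - 8^2)/1 = 6/1 = 6: (m_7, d_7) = (m_1, d_1) = (8, 6), so from here the quotients repeat a_1, ..., a_6; the period length is 6.
So sqrt(70) = [8; (2, 1, 2, 1, 2, 16)] with period length k = 6.
k is even, so the fundamental solution of x^2 - 70y^2 = 1 is (p_{k-1}, q_{k-1}) = (p_5, q_5); compute convergents through index 5.
Convergents (p_i = a_i*p_{i-1} + p_{i-2}, q_i = a_i*q_{i-1} + q_{i-2} with p_{-2}=0, p_{-1}=1, q_{-2}=1, q_{-1}=0):
  i=0: a_0=8, p_0 = 8*1 + 0 = 8, q_0 = 8*0 + 1 = 1.
  i=1: a_1=2, p_1 = 2*8 + 1 = 17, q_1 = 2*1 + 0 = 2.
  i=2: a_2=1, p_2 = 1*17 + 8 = 25, q_2 = 1*2 + 1 = 3.
  i=3: a_3=2, p_3 = 2*25 + 17 = 67, q_3 = 2*3 + 2 = 8.
  i=4: a_4=1, p_4 = 1*67 + 25 = 92, q_4 = 1*8 + 3 = 11.
  i=5: a_5=2, p_5 = 2*92 + 67 = 251, q_5 = 2*11 + 8 = 30.
Check: 251^2 - 70*30^2 = 63001 - 63000 = 1, so (x, y) = (251, 30) solves the equation, and by the theorem it is the least positive solution.

(x, y) = (251, 30)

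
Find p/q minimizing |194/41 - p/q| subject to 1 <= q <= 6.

Expand x = 194/41 as a continued fraction with the Euclidean algorithm:
  194 = 4*41 + 30, so a_0 = 4.
  41 = 1*30 + 11, so a_1 = 1.
  30 = 2*11 + 8, so a_2 = 2.
  11 = 1*8 + 3, so a_3 = 1.
  8 = 2*3 + 2, so a_4 = 2.
  3 = 1*2 + 1, so a_5 = 1.
  2 = 2*1 + 0, so a_6 = 2.
so x = [4; 1, 2, 1, 2, 1, 2].
Convergents (p_i = a_i*p_{i-1} + p_{i-2}, q_i = a_i*q_{i-1} + q_{i-2} with p_{-2}=0, p_{-1}=1, q_{-2}=1, q_{-1}=0), until the denominator exceeds 6:
  i=0: a_0=4, p_0 = 4*1 + 0 = 4, q_0 = 4*0 + 1 = 1.
  i=1: a_1=1, p_1 = 1*4 + 1 = 5, q_1 = 1*1 + 0 = 1.
  i=2: a_2=2, p_2 = 2*5 + 4 = 14, q_2 = 2*1 + 1 = 3.
  i=3: a_3=1, p_3 = 1*14 + 5 = 19, q_3 = 1*3 + 1 = 4.
  i=4: a_4=2, p_4 = 2*19 + 14 = 52, q_4 = 2*4 + 3 = 11.
q_4 = 11 > 6, so the last convergent with denominator <= 6 is p_3/q_3 = 19/4.
The closest fraction with denominator <= 6 is either p_3/q_3 or the intermediate fraction (k*p_3 + p_2)/(k*q_3 + q_2) with the largest k >= 1 whose denominator stays <= 6; these approach x as k grows, and every other convergent or intermediate fraction in range is farther away.
Largest k: floor((6 - q_2)/q_3) = floor((6 - 3)/4) = 0.
Since k = 0, no intermediate fraction beyond p_3/q_3 has denominator <= 6, so the convergent 19/4 is the closest (its error is |194*4 - 19*41|/(41*4) = 3/164).

19/4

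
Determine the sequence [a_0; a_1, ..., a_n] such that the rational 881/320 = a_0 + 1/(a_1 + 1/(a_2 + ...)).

Run the Euclidean algorithm on 881 and 320; the successive quotients are the partial quotients a_0, a_1, ... (each step inverts the fractional part left over by the previous one):
  881 = 2*320 + 241, so a_0 = 2.
  320 = 1*241 + 79, so a_1 = 1.
  241 = 3*79 + 4, so a_2 = 3.
  79 = 19*4 + 3, so a_3 = 19.
  4 = 1*3 + 1, so a_4 = 1.
  3 = 3*1 + 0, so a_5 = 3.
The remainder reaches 0 after 6 divisions, so the expansion has 6 partial quotients, read off in order.

[2; 1, 3, 19, 1, 3]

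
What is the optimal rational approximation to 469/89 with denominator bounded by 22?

79/15

Expand x = 469/89 as a continued fraction with the Euclidean algorithm:
  469 = 5*89 + 24, so a_0 = 5.
  89 = 3*24 + 17, so a_1 = 3.
  24 = 1*17 + 7, so a_2 = 1.
  17 = 2*7 + 3, so a_3 = 2.
  7 = 2*3 + 1, so a_4 = 2.
  3 = 3*1 + 0, so a_5 = 3.
so x = [5; 3, 1, 2, 2, 3].
Convergents (p_i = a_i*p_{i-1} + p_{i-2}, q_i = a_i*q_{i-1} + q_{i-2} with p_{-2}=0, p_{-1}=1, q_{-2}=1, q_{-1}=0), until the denominator exceeds 22:
  i=0: a_0=5, p_0 = 5*1 + 0 = 5, q_0 = 5*0 + 1 = 1.
  i=1: a_1=3, p_1 = 3*5 + 1 = 16, q_1 = 3*1 + 0 = 3.
  i=2: a_2=1, p_2 = 1*16 + 5 = 21, q_2 = 1*3 + 1 = 4.
  i=3: a_3=2, p_3 = 2*21 + 16 = 58, q_3 = 2*4 + 3 = 11.
  i=4: a_4=2, p_4 = 2*58 + 21 = 137, q_4 = 2*11 + 4 = 26.
q_4 = 26 > 22, so the last convergent with denominator <= 22 is p_3/q_3 = 58/11.
The closest fraction with denominator <= 22 is either p_3/q_3 or the intermediate fraction (k*p_3 + p_2)/(k*q_3 + q_2) with the largest k >= 1 whose denominator stays <= 22; these approach x as k grows, and every other convergent or intermediate fraction in range is farther away.
Largest k: floor((22 - q_2)/q_3) = floor((22 - 4)/11) = 1.
That gives (1*58 + 21)/(1*11 + 4) = 79/15.
Compare the errors: |x - 58/11| = |469*11 - 58*89|/(89*11) = 3/979, and |x - 79/15| = |469*15 - 79*89|/(89*15) = 4/1335.
Cross-multiplying, 4*979 = 3916 < 4005 = 3*1335, so 4/1335 is smaller: the intermediate fraction 79/15 is closer to x than 58/11.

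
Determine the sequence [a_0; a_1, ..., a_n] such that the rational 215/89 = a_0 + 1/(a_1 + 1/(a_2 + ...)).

Run the Euclidean algorithm on 215 and 89; the successive quotients are the partial quotients a_0, a_1, ... (each step inverts the fractional part left over by the previous one):
  215 = 2*89 + 37, so a_0 = 2.
  89 = 2*37 + 15, so a_1 = 2.
  37 = 2*15 + 7, so a_2 = 2.
  15 = 2*7 + 1, so a_3 = 2.
  7 = 7*1 + 0, so a_4 = 7.
The remainder reaches 0 after 5 divisions, so the expansion has 5 partial quotients, read off in order.

[2; 2, 2, 2, 7]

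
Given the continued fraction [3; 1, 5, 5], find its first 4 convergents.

Using the convergent recurrence p_i = a_i*p_{i-1} + p_{i-2}, q_i = a_i*q_{i-1} + q_{i-2} with p_{-2}=0, p_{-1}=1, q_{-2}=1, q_{-1}=0:
  i=0: a_0=3, p_0 = 3*1 + 0 = 3, q_0 = 3*0 + 1 = 1.
  i=1: a_1=1, p_1 = 1*3 + 1 = 4, q_1 = 1*1 + 0 = 1.
  i=2: a_2=5, p_2 = 5*4 + 3 = 23, q_2 = 5*1 + 1 = 6.
  i=3: a_3=5, p_3 = 5*23 + 4 = 119, q_3 = 5*6 + 1 = 31.

3/1, 4/1, 23/6, 119/31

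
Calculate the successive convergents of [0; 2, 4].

0/1, 1/2, 4/9

Using the convergent recurrence p_i = a_i*p_{i-1} + p_{i-2}, q_i = a_i*q_{i-1} + q_{i-2} with p_{-2}=0, p_{-1}=1, q_{-2}=1, q_{-1}=0:
  i=0: a_0=0, p_0 = 0*1 + 0 = 0, q_0 = 0*0 + 1 = 1.
  i=1: a_1=2, p_1 = 2*0 + 1 = 1, q_1 = 2*1 + 0 = 2.
  i=2: a_2=4, p_2 = 4*1 + 0 = 4, q_2 = 4*2 + 1 = 9.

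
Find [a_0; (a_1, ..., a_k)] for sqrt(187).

[13; (1, 2, 13, 2, 1, 26)]

Write x_i = (sqrt(187) + m_i)/d_i with (m_0, d_0) = (0, 1). a_0 = floor(sqrt(187)) = 13, since 13^2 = 169 <= 187 < 196 = 14^2.
Iterate m_{i+1} = d_i*a_i - m_i, d_{i+1} = (187 - m_{i+1}^2)/d_i, a_{i+1} = floor((a_0 + m_{i+1})/d_{i+1}):
  m_1 = 1*13 - 0 = 13, d_1 = (187 - 13^2)/1 = 18/1 = 18, a_1 = floor((13 + 13)/18) = 1.
  m_2 = 18*1 - 13 = 5, d_2 = (187 - 5^2)/18 = 162/18 = 9, a_2 = floor((13 + 5)/9) = 2.
  m_3 = 9*2 - 5 = 13, d_3 = (187 - 13^2)/9 = 18/9 = 2, a_3 = floor((13 + 13)/2) = 13.
  m_4 = 2*13 - 13 = 13, d_4 = (187 - 13^2)/2 = 18/2 = 9, a_4 = floor((13 + 13)/9) = 2.
  m_5 = 9*2 - 13 = 5, d_5 = (187 - 5^2)/9 = 162/9 = 18, a_5 = floor((13 + 5)/18) = 1.
  m_6 = 18*1 - 5 = 13, d_6 = (187 - 13^2)/18 = 18/18 = 1, a_6 = floor((13 + 13)/1) = 26.
  m_7 = 1*26 - 13 = 13, d_7 = (187 - 13^2)/1 = 18/1 = 18: (m_7, d_7) = (m_1, d_1) = (13, 18), so from here the quotients repeat a_1, ..., a_6; the period length is 6.
Hence the expansion of sqrt(187) is a_0 = 13 followed by the repeating block 1, 2, 13, 2, 1, 26 (period 6).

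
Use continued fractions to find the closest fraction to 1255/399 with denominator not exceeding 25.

22/7

Expand x = 1255/399 as a continued fraction with the Euclidean algorithm:
  1255 = 3*399 + 58, so a_0 = 3.
  399 = 6*58 + 51, so a_1 = 6.
  58 = 1*51 + 7, so a_2 = 1.
  51 = 7*7 + 2, so a_3 = 7.
  7 = 3*2 + 1, so a_4 = 3.
  2 = 2*1 + 0, so a_5 = 2.
so x = [3; 6, 1, 7, 3, 2].
Convergents (p_i = a_i*p_{i-1} + p_{i-2}, q_i = a_i*q_{i-1} + q_{i-2} with p_{-2}=0, p_{-1}=1, q_{-2}=1, q_{-1}=0), until the denominator exceeds 25:
  i=0: a_0=3, p_0 = 3*1 + 0 = 3, q_0 = 3*0 + 1 = 1.
  i=1: a_1=6, p_1 = 6*3 + 1 = 19, q_1 = 6*1 + 0 = 6.
  i=2: a_2=1, p_2 = 1*19 + 3 = 22, q_2 = 1*6 + 1 = 7.
  i=3: a_3=7, p_3 = 7*22 + 19 = 173, q_3 = 7*7 + 6 = 55.
q_3 = 55 > 25, so the last convergent with denominator <= 25 is p_2/q_2 = 22/7.
The closest fraction with denominator <= 25 is either p_2/q_2 or the intermediate fraction (k*p_2 + p_1)/(k*q_2 + q_1) with the largest k >= 1 whose denominator stays <= 25; these approach x as k grows, and every other convergent or intermediate fraction in range is farther away.
Largest k: floor((25 - q_1)/q_2) = floor((25 - 6)/7) = 2.
That gives (2*22 + 19)/(2*7 + 6) = 63/20.
Compare the errors: |x - 22/7| = |1255*7 - 22*399|/(399*7) = 7/2793, and |x - 63/20| = |1255*20 - 63*399|/(399*20) = 37/7980.
Cross-multiplying, 7*7980 = 55860 < 103341 = 37*2793, so 7/2793 is smaller: the convergent 22/7 is closer to x than 63/20.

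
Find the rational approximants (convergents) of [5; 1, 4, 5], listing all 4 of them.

5/1, 6/1, 29/5, 151/26

Using the convergent recurrence p_i = a_i*p_{i-1} + p_{i-2}, q_i = a_i*q_{i-1} + q_{i-2} with p_{-2}=0, p_{-1}=1, q_{-2}=1, q_{-1}=0:
  i=0: a_0=5, p_0 = 5*1 + 0 = 5, q_0 = 5*0 + 1 = 1.
  i=1: a_1=1, p_1 = 1*5 + 1 = 6, q_1 = 1*1 + 0 = 1.
  i=2: a_2=4, p_2 = 4*6 + 5 = 29, q_2 = 4*1 + 1 = 5.
  i=3: a_3=5, p_3 = 5*29 + 6 = 151, q_3 = 5*5 + 1 = 26.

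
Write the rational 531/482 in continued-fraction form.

[1; 9, 1, 5, 8]

Run the Euclidean algorithm on 531 and 482; the successive quotients are the partial quotients a_0, a_1, ... (each step inverts the fractional part left over by the previous one):
  531 = 1*482 + 49, so a_0 = 1.
  482 = 9*49 + 41, so a_1 = 9.
  49 = 1*41 + 8, so a_2 = 1.
  41 = 5*8 + 1, so a_3 = 5.
  8 = 8*1 + 0, so a_4 = 8.
The remainder reaches 0 after 5 divisions, so the expansion has 5 partial quotients, read off in order.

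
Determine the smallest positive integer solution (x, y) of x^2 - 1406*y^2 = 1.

First expand sqrt(1406) as a continued fraction. With x_i = (sqrt(1406) + m_i)/d_i and (m_0, d_0) = (0, 1): a_0 = floor(sqrt(1406)) = 37, since 37^2 = 1369 <= 1406 < 1444 = 38^2.
Iterate m_{i+1} = d_i*a_i - m_i, d_{i+1} = (1406 - m_{i+1}^2)/d_i, a_{i+1} = floor((a_0 + m_{i+1})/d_{i+1}):
  m_1 = 1*37 - 0 = 37, d_1 = (1406 - 37^2)/1 = 37/1 = 37, a_1 = floor((37 + 37)/37) = 2.
  m_2 = 37*2 - 37 = 37, d_2 = (1406 - 37^2)/37 = 37/37 = 1, a_2 = floor((37 + 37)/1) = 74.
  m_3 = 1*74 - 37 = 37, d_3 = (1406 - 37^2)/1 = 37/1 = 37: (m_3, d_3) = (m_1, d_1) = (37, 37), so from here the quotients repeat a_1, a_2; the period length is 2.
So sqrt(1406) = [37; (2, 74)] with period length k = 2.
k is even, so the fundamental solution of x^2 - 1406y^2 = 1 is (p_{k-1}, q_{k-1}) = (p_1, q_1); compute convergents through index 1.
Convergents (p_i = a_i*p_{i-1} + p_{i-2}, q_i = a_i*q_{i-1} + q_{i-2} with p_{-2}=0, p_{-1}=1, q_{-2}=1, q_{-1}=0):
  i=0: a_0=37, p_0 = 37*1 + 0 = 37, q_0 = 37*0 + 1 = 1.
  i=1: a_1=2, p_1 = 2*37 + 1 = 75, q_1 = 2*1 + 0 = 2.
Check: 75^2 - 1406*2^2 = 5625 - 5624 = 1, so (x, y) = (75, 2) solves the equation, and by the theorem it is the least positive solution.

(x, y) = (75, 2)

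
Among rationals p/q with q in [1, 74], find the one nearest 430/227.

125/66

Expand x = 430/227 as a continued fraction with the Euclidean algorithm:
  430 = 1*227 + 203, so a_0 = 1.
  227 = 1*203 + 24, so a_1 = 1.
  203 = 8*24 + 11, so a_2 = 8.
  24 = 2*11 + 2, so a_3 = 2.
  11 = 5*2 + 1, so a_4 = 5.
  2 = 2*1 + 0, so a_5 = 2.
so x = [1; 1, 8, 2, 5, 2].
Convergents (p_i = a_i*p_{i-1} + p_{i-2}, q_i = a_i*q_{i-1} + q_{i-2} with p_{-2}=0, p_{-1}=1, q_{-2}=1, q_{-1}=0), until the denominator exceeds 74:
  i=0: a_0=1, p_0 = 1*1 + 0 = 1, q_0 = 1*0 + 1 = 1.
  i=1: a_1=1, p_1 = 1*1 + 1 = 2, q_1 = 1*1 + 0 = 1.
  i=2: a_2=8, p_2 = 8*2 + 1 = 17, q_2 = 8*1 + 1 = 9.
  i=3: a_3=2, p_3 = 2*17 + 2 = 36, q_3 = 2*9 + 1 = 19.
  i=4: a_4=5, p_4 = 5*36 + 17 = 197, q_4 = 5*19 + 9 = 104.
q_4 = 104 > 74, so the last convergent with denominator <= 74 is p_3/q_3 = 36/19.
The closest fraction with denominator <= 74 is either p_3/q_3 or the intermediate fraction (k*p_3 + p_2)/(k*q_3 + q_2) with the largest k >= 1 whose denominator stays <= 74; these approach x as k grows, and every other convergent or intermediate fraction in range is farther away.
Largest k: floor((74 - q_2)/q_3) = floor((74 - 9)/19) = 3.
That gives (3*36 + 17)/(3*19 + 9) = 125/66.
Compare the errors: |x - 36/19| = |430*19 - 36*227|/(227*19) = 2/4313, and |x - 125/66| = |430*66 - 125*227|/(227*66) = 5/14982.
Cross-multiplying, 5*4313 = 21565 < 29964 = 2*14982, so 5/14982 is smaller: the intermediate fraction 125/66 is closer to x than 36/19.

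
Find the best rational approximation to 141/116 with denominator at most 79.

Expand x = 141/116 as a continued fraction with the Euclidean algorithm:
  141 = 1*116 + 25, so a_0 = 1.
  116 = 4*25 + 16, so a_1 = 4.
  25 = 1*16 + 9, so a_2 = 1.
  16 = 1*9 + 7, so a_3 = 1.
  9 = 1*7 + 2, so a_4 = 1.
  7 = 3*2 + 1, so a_5 = 3.
  2 = 2*1 + 0, so a_6 = 2.
so x = [1; 4, 1, 1, 1, 3, 2].
Convergents (p_i = a_i*p_{i-1} + p_{i-2}, q_i = a_i*q_{i-1} + q_{i-2} with p_{-2}=0, p_{-1}=1, q_{-2}=1, q_{-1}=0), until the denominator exceeds 79:
  i=0: a_0=1, p_0 = 1*1 + 0 = 1, q_0 = 1*0 + 1 = 1.
  i=1: a_1=4, p_1 = 4*1 + 1 = 5, q_1 = 4*1 + 0 = 4.
  i=2: a_2=1, p_2 = 1*5 + 1 = 6, q_2 = 1*4 + 1 = 5.
  i=3: a_3=1, p_3 = 1*6 + 5 = 11, q_3 = 1*5 + 4 = 9.
  i=4: a_4=1, p_4 = 1*11 + 6 = 17, q_4 = 1*9 + 5 = 14.
  i=5: a_5=3, p_5 = 3*17 + 11 = 62, q_5 = 3*14 + 9 = 51.
  i=6: a_6=2, p_6 = 2*62 + 17 = 141, q_6 = 2*51 + 14 = 116.
q_6 = 116 > 79, so the last convergent with denominator <= 79 is p_5/q_5 = 62/51.
The closest fraction with denominator <= 79 is either p_5/q_5 or the intermediate fraction (k*p_5 + p_4)/(k*q_5 + q_4) with the largest k >= 1 whose denominator stays <= 79; these approach x as k grows, and every other convergent or intermediate fraction in range is farther away.
Largest k: floor((79 - q_4)/q_5) = floor((79 - 14)/51) = 1.
That gives (1*62 + 17)/(1*51 + 14) = 79/65.
Compare the errors: |x - 62/51| = |141*51 - 62*116|/(116*51) = 1/5916, and |x - 79/65| = |141*65 - 79*116|/(116*65) = 1/7540.
Cross-multiplying, 1*5916 = 5916 < 7540 = 1*7540, so 1/7540 is smaller: the intermediate fraction 79/65 is closer to x than 62/51.

79/65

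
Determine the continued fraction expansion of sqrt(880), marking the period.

[29; (1, 1, 1, 58)]

Write x_i = (sqrt(880) + m_i)/d_i with (m_0, d_0) = (0, 1). a_0 = floor(sqrt(880)) = 29, since 29^2 = 841 <= 880 < 900 = 30^2.
Iterate m_{i+1} = d_i*a_i - m_i, d_{i+1} = (880 - m_{i+1}^2)/d_i, a_{i+1} = floor((a_0 + m_{i+1})/d_{i+1}):
  m_1 = 1*29 - 0 = 29, d_1 = (880 - 29^2)/1 = 39/1 = 39, a_1 = floor((29 + 29)/39) = 1.
  m_2 = 39*1 - 29 = 10, d_2 = (880 - 10^2)/39 = 780/39 = 20, a_2 = floor((29 + 10)/20) = 1.
  m_3 = 20*1 - 10 = 10, d_3 = (880 - 10^2)/20 = 780/20 = 39, a_3 = floor((29 + 10)/39) = 1.
  m_4 = 39*1 - 10 = 29, d_4 = (880 - 29^2)/39 = 39/39 = 1, a_4 = floor((29 + 29)/1) = 58.
  m_5 = 1*58 - 29 = 29, d_5 = (880 - 29^2)/1 = 39/1 = 39: (m_5, d_5) = (m_1, d_1) = (29, 39), so from here the quotients repeat a_1, ..., a_4; the period length is 4.
Hence the expansion of sqrt(880) is a_0 = 29 followed by the repeating block 1, 1, 1, 58 (period 4).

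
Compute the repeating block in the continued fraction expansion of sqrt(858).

Write x_i = (sqrt(858) + m_i)/d_i with (m_0, d_0) = (0, 1). a_0 = floor(sqrt(858)) = 29, since 29^2 = 841 <= 858 < 900 = 30^2.
Iterate m_{i+1} = d_i*a_i - m_i, d_{i+1} = (858 - m_{i+1}^2)/d_i, a_{i+1} = floor((a_0 + m_{i+1})/d_{i+1}):
  m_1 = 1*29 - 0 = 29, d_1 = (858 - 29^2)/1 = 17/1 = 17, a_1 = floor((29 + 29)/17) = 3.
  m_2 = 17*3 - 29 = 22, d_2 = (858 - 22^2)/17 = 374/17 = 22, a_2 = floor((29 + 22)/22) = 2.
  m_3 = 22*2 - 22 = 22, d_3 = (858 - 22^2)/22 = 374/22 = 17, a_3 = floor((29 + 22)/17) = 3.
  m_4 = 17*3 - 22 = 29, d_4 = (858 - 29^2)/17 = 17/17 = 1, a_4 = floor((29 + 29)/1) = 58.
  m_5 = 1*58 - 29 = 29, d_5 = (858 - 29^2)/1 = 17/1 = 17: (m_5, d_5) = (m_1, d_1) = (29, 17), so from here the quotients repeat a_1, ..., a_4; the period length is 4.
Hence the expansion of sqrt(858) is a_0 = 29 followed by the repeating block 3, 2, 3, 58 (period 4).

[29; (3, 2, 3, 58)]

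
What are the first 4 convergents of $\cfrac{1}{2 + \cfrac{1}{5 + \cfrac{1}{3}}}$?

Using the convergent recurrence p_i = a_i*p_{i-1} + p_{i-2}, q_i = a_i*q_{i-1} + q_{i-2} with p_{-2}=0, p_{-1}=1, q_{-2}=1, q_{-1}=0:
  i=0: a_0=0, p_0 = 0*1 + 0 = 0, q_0 = 0*0 + 1 = 1.
  i=1: a_1=2, p_1 = 2*0 + 1 = 1, q_1 = 2*1 + 0 = 2.
  i=2: a_2=5, p_2 = 5*1 + 0 = 5, q_2 = 5*2 + 1 = 11.
  i=3: a_3=3, p_3 = 3*5 + 1 = 16, q_3 = 3*11 + 2 = 35.

0/1, 1/2, 5/11, 16/35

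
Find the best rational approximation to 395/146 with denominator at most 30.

Expand x = 395/146 as a continued fraction with the Euclidean algorithm:
  395 = 2*146 + 103, so a_0 = 2.
  146 = 1*103 + 43, so a_1 = 1.
  103 = 2*43 + 17, so a_2 = 2.
  43 = 2*17 + 9, so a_3 = 2.
  17 = 1*9 + 8, so a_4 = 1.
  9 = 1*8 + 1, so a_5 = 1.
  8 = 8*1 + 0, so a_6 = 8.
so x = [2; 1, 2, 2, 1, 1, 8].
Convergents (p_i = a_i*p_{i-1} + p_{i-2}, q_i = a_i*q_{i-1} + q_{i-2} with p_{-2}=0, p_{-1}=1, q_{-2}=1, q_{-1}=0), until the denominator exceeds 30:
  i=0: a_0=2, p_0 = 2*1 + 0 = 2, q_0 = 2*0 + 1 = 1.
  i=1: a_1=1, p_1 = 1*2 + 1 = 3, q_1 = 1*1 + 0 = 1.
  i=2: a_2=2, p_2 = 2*3 + 2 = 8, q_2 = 2*1 + 1 = 3.
  i=3: a_3=2, p_3 = 2*8 + 3 = 19, q_3 = 2*3 + 1 = 7.
  i=4: a_4=1, p_4 = 1*19 + 8 = 27, q_4 = 1*7 + 3 = 10.
  i=5: a_5=1, p_5 = 1*27 + 19 = 46, q_5 = 1*10 + 7 = 17.
  i=6: a_6=8, p_6 = 8*46 + 27 = 395, q_6 = 8*17 + 10 = 146.
q_6 = 146 > 30, so the last convergent with denominator <= 30 is p_5/q_5 = 46/17.
The closest fraction with denominator <= 30 is either p_5/q_5 or the intermediate fraction (k*p_5 + p_4)/(k*q_5 + q_4) with the largest k >= 1 whose denominator stays <= 30; these approach x as k grows, and every other convergent or intermediate fraction in range is farther away.
Largest k: floor((30 - q_4)/q_5) = floor((30 - 10)/17) = 1.
That gives (1*46 + 27)/(1*17 + 10) = 73/27.
Compare the errors: |x - 46/17| = |395*17 - 46*146|/(146*17) = 1/2482, and |x - 73/27| = |395*27 - 73*146|/(146*27) = 7/3942.
Cross-multiplying, 1*3942 = 3942 < 17374 = 7*2482, so 1/2482 is smaller: the convergent 46/17 is closer to x than 73/27.

46/17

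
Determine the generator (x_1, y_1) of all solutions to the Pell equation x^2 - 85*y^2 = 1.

(x, y) = (285769, 30996)

First expand sqrt(85) as a continued fraction. With x_i = (sqrt(85) + m_i)/d_i and (m_0, d_0) = (0, 1): a_0 = floor(sqrt(85)) = 9, since 9^2 = 81 <= 85 < 100 = 10^2.
Iterate m_{i+1} = d_i*a_i - m_i, d_{i+1} = (85 - m_{i+1}^2)/d_i, a_{i+1} = floor((a_0 + m_{i+1})/d_{i+1}):
  m_1 = 1*9 - 0 = 9, d_1 = (85 - 9^2)/1 = 4/1 = 4, a_1 = floor((9 + 9)/4) = 4.
  m_2 = 4*4 - 9 = 7, d_2 = (85 - 7^2)/4 = 36/4 = 9, a_2 = floor((9 + 7)/9) = 1.
  m_3 = 9*1 - 7 = 2, d_3 = (85 - 2^2)/9 = 81/9 = 9, a_3 = floor((9 + 2)/9) = 1.
  m_4 = 9*1 - 2 = 7, d_4 = (85 - 7^2)/9 = 36/9 = 4, a_4 = floor((9 + 7)/4) = 4.
  m_5 = 4*4 - 7 = 9, d_5 = (85 - 9^2)/4 = 4/4 = 1, a_5 = floor((9 + 9)/1) = 18.
  m_6 = 1*18 - 9 = 9, d_6 = (85 - 9^2)/1 = 4/1 = 4: (m_6, d_6) = (m_1, d_1) = (9, 4), so from here the quotients repeat a_1, ..., a_5; the period length is 5.
So sqrt(85) = [9; (4, 1, 1, 4, 18)] with period length k = 5.
k is odd, so (p_{k-1}, q_{k-1}) only solves x^2 - 85y^2 = -1 and the fundamental solution of x^2 - 85y^2 = 1 is (p_{2k-1}, q_{2k-1}) = (p_9, q_9); compute convergents through index 9, running through the period twice.
Convergents (p_i = a_i*p_{i-1} + p_{i-2}, q_i = a_i*q_{i-1} + q_{i-2} with p_{-2}=0, p_{-1}=1, q_{-2}=1, q_{-1}=0):
  i=0: a_0=9, p_0 = 9*1 + 0 = 9, q_0 = 9*0 + 1 = 1.
  i=1: a_1=4, p_1 = 4*9 + 1 = 37, q_1 = 4*1 + 0 = 4.
  i=2: a_2=1, p_2 = 1*37 + 9 = 46, q_2 = 1*4 + 1 = 5.
  i=3: a_3=1, p_3 = 1*46 + 37 = 83, q_3 = 1*5 + 4 = 9.
  i=4: a_4=4, p_4 = 4*83 + 46 = 378, q_4 = 4*9 + 5 = 41.
  i=5: a_5=18, p_5 = 18*378 + 83 = 6887, q_5 = 18*41 + 9 = 747.
  i=6: a_6=4, p_6 = 4*6887 + 378 = 27926, q_6 = 4*747 + 41 = 3029.
  i=7: a_7=1, p_7 = 1*27926 + 6887 = 34813, q_7 = 1*3029 + 747 = 3776.
  i=8: a_8=1, p_8 = 1*34813 + 27926 = 62739, q_8 = 1*3776 + 3029 = 6805.
  i=9: a_9=4, p_9 = 4*62739 + 34813 = 285769, q_9 = 4*6805 + 3776 = 30996.
Indeed p_4^2 - 85*q_4^2 = 142884 - 142885 = -1, not +1.
Check: 285769^2 - 85*30996^2 = 81663921361 - 81663921360 = 1, so (x, y) = (285769, 30996) solves the equation, and by the theorem it is the least positive solution.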